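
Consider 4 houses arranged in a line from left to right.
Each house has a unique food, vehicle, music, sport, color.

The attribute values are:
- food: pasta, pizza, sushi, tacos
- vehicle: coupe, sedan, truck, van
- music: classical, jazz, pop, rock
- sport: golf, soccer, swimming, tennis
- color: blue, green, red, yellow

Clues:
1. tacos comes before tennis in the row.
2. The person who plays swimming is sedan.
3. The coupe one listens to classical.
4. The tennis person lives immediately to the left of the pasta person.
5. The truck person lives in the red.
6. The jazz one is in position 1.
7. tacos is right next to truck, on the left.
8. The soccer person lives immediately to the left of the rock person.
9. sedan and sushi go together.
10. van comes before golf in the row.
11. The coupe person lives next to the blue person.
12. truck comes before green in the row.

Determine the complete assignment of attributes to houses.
Solution:

House | Food | Vehicle | Music | Sport | Color
----------------------------------------------
  1   | tacos | van | jazz | soccer | yellow
  2   | pizza | truck | rock | tennis | red
  3   | pasta | coupe | classical | golf | green
  4   | sushi | sedan | pop | swimming | blue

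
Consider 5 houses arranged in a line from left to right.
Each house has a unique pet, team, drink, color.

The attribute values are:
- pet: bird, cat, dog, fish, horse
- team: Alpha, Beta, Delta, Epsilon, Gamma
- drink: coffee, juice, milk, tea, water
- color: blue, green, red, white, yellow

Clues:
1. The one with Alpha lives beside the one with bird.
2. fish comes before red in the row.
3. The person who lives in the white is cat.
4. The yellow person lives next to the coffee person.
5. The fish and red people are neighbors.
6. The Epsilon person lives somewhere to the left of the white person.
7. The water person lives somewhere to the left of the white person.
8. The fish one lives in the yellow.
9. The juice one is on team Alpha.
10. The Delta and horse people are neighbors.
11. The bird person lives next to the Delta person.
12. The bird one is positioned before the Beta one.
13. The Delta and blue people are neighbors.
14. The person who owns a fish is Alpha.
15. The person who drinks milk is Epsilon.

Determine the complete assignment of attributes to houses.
Solution:

House | Pet | Team | Drink | Color
----------------------------------
  1   | fish | Alpha | juice | yellow
  2   | bird | Gamma | coffee | red
  3   | dog | Delta | water | green
  4   | horse | Epsilon | milk | blue
  5   | cat | Beta | tea | white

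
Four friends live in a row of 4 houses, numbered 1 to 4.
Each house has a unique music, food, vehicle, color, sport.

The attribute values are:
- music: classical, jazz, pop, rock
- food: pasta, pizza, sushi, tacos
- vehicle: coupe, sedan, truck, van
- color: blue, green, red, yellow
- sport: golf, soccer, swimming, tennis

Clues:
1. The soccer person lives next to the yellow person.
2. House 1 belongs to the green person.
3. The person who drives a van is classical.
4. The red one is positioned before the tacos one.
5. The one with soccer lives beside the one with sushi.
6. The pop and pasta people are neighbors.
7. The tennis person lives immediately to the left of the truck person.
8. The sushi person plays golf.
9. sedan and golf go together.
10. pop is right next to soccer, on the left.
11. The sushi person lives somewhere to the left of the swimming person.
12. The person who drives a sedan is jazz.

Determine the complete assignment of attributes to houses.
Solution:

House | Music | Food | Vehicle | Color | Sport
----------------------------------------------
  1   | pop | pizza | coupe | green | tennis
  2   | rock | pasta | truck | red | soccer
  3   | jazz | sushi | sedan | yellow | golf
  4   | classical | tacos | van | blue | swimming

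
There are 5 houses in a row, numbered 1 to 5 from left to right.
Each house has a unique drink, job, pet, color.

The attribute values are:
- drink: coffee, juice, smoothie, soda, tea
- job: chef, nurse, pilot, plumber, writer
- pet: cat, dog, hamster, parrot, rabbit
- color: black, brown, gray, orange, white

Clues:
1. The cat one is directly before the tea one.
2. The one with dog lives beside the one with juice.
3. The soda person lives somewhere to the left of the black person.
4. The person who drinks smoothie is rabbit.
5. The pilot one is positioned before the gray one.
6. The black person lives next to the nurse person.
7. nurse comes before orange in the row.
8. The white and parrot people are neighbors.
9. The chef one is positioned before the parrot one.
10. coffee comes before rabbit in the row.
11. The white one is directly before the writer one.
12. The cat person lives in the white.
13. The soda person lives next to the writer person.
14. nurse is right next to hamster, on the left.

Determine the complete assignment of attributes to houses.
Solution:

House | Drink | Job | Pet | Color
---------------------------------
  1   | soda | chef | cat | white
  2   | tea | writer | parrot | black
  3   | coffee | nurse | dog | brown
  4   | juice | pilot | hamster | orange
  5   | smoothie | plumber | rabbit | gray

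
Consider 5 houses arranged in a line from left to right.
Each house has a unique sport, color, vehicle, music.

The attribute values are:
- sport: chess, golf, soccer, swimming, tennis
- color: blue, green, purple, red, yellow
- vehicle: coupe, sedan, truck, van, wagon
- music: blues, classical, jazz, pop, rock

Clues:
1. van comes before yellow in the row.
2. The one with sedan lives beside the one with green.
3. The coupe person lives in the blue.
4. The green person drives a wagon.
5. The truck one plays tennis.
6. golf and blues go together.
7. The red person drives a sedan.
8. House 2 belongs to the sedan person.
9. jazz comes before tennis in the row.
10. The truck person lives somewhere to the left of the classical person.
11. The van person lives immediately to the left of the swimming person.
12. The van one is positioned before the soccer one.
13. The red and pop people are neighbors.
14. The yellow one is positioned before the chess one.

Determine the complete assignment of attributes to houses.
Solution:

House | Sport | Color | Vehicle | Music
---------------------------------------
  1   | golf | purple | van | blues
  2   | swimming | red | sedan | jazz
  3   | soccer | green | wagon | pop
  4   | tennis | yellow | truck | rock
  5   | chess | blue | coupe | classical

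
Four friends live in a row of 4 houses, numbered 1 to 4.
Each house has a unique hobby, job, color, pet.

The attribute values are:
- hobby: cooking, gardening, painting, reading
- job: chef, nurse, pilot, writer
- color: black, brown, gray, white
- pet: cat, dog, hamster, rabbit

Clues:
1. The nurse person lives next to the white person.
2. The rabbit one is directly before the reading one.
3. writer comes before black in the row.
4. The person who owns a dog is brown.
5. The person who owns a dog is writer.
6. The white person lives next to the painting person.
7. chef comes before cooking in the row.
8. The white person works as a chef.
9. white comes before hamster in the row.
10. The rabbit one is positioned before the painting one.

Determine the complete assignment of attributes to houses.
Solution:

House | Hobby | Job | Color | Pet
---------------------------------
  1   | gardening | nurse | gray | rabbit
  2   | reading | chef | white | cat
  3   | painting | writer | brown | dog
  4   | cooking | pilot | black | hamster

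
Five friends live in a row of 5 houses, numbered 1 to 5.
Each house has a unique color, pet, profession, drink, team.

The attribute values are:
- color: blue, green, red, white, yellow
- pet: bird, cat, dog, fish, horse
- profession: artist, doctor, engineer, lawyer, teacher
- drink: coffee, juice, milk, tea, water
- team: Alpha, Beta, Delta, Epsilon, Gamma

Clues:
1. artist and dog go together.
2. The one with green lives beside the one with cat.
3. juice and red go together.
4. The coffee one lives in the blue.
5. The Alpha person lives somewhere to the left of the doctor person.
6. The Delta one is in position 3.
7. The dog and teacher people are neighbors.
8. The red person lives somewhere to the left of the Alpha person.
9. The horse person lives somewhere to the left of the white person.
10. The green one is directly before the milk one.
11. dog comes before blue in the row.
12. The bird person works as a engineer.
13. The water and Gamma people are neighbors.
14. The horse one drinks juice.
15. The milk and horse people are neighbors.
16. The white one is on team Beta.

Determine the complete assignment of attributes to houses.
Solution:

House | Color | Pet | Profession | Drink | Team
-----------------------------------------------
  1   | green | dog | artist | water | Epsilon
  2   | yellow | cat | teacher | milk | Gamma
  3   | red | horse | lawyer | juice | Delta
  4   | blue | bird | engineer | coffee | Alpha
  5   | white | fish | doctor | tea | Beta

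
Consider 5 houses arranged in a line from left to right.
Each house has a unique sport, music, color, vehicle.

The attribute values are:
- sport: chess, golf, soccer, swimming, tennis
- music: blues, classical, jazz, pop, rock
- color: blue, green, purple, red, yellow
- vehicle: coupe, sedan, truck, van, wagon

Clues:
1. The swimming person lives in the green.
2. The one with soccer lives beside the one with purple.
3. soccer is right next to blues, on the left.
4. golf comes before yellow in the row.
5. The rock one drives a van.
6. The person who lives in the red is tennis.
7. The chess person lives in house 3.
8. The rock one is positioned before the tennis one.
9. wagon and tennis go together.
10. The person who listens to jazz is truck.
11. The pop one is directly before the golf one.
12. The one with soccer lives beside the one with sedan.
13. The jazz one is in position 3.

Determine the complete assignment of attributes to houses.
Solution:

House | Sport | Music | Color | Vehicle
---------------------------------------
  1   | soccer | pop | blue | coupe
  2   | golf | blues | purple | sedan
  3   | chess | jazz | yellow | truck
  4   | swimming | rock | green | van
  5   | tennis | classical | red | wagon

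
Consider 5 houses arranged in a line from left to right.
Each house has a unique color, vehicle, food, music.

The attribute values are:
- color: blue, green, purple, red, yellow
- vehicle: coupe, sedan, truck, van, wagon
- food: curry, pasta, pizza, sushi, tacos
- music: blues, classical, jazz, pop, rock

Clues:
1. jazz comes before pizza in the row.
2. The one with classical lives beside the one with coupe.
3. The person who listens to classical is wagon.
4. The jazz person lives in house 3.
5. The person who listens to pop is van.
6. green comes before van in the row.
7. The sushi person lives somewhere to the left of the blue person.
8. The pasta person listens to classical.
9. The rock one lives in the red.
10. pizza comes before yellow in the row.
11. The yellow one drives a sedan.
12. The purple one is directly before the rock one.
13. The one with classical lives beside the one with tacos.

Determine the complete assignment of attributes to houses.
Solution:

House | Color | Vehicle | Food | Music
--------------------------------------
  1   | purple | wagon | pasta | classical
  2   | red | coupe | tacos | rock
  3   | green | truck | sushi | jazz
  4   | blue | van | pizza | pop
  5   | yellow | sedan | curry | blues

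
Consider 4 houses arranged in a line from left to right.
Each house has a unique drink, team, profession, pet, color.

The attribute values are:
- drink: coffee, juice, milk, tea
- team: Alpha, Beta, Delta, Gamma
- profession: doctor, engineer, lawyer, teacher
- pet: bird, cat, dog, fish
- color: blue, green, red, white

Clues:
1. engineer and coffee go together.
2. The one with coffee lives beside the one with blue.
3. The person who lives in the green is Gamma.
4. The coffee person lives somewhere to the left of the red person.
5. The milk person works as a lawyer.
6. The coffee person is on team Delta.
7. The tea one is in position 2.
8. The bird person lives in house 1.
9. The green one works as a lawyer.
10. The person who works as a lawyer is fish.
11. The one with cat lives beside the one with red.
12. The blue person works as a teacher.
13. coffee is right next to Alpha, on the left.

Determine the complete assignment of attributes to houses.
Solution:

House | Drink | Team | Profession | Pet | Color
-----------------------------------------------
  1   | coffee | Delta | engineer | bird | white
  2   | tea | Alpha | teacher | cat | blue
  3   | juice | Beta | doctor | dog | red
  4   | milk | Gamma | lawyer | fish | green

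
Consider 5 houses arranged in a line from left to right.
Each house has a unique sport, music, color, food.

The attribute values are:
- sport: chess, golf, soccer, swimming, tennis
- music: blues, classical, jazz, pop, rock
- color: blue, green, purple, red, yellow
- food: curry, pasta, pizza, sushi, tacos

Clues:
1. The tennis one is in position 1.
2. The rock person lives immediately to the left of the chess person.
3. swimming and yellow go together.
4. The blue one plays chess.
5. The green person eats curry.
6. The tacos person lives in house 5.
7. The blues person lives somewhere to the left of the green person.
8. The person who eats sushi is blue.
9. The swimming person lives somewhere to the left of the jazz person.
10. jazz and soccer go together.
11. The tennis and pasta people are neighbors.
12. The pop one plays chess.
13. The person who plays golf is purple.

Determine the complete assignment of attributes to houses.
Solution:

House | Sport | Music | Color | Food
------------------------------------
  1   | tennis | blues | red | pizza
  2   | swimming | rock | yellow | pasta
  3   | chess | pop | blue | sushi
  4   | soccer | jazz | green | curry
  5   | golf | classical | purple | tacos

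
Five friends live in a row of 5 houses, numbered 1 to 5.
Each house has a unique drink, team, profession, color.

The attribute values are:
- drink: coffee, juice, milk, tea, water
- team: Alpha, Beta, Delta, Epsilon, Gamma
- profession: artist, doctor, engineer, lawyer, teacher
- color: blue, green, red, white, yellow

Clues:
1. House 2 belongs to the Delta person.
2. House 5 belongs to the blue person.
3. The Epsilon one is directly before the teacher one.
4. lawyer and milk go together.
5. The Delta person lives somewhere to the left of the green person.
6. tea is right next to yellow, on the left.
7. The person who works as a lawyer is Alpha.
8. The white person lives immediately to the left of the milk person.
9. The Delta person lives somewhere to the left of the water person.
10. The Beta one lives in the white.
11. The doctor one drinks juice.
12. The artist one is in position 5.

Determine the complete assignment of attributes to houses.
Solution:

House | Drink | Team | Profession | Color
-----------------------------------------
  1   | tea | Epsilon | engineer | red
  2   | coffee | Delta | teacher | yellow
  3   | juice | Beta | doctor | white
  4   | milk | Alpha | lawyer | green
  5   | water | Gamma | artist | blue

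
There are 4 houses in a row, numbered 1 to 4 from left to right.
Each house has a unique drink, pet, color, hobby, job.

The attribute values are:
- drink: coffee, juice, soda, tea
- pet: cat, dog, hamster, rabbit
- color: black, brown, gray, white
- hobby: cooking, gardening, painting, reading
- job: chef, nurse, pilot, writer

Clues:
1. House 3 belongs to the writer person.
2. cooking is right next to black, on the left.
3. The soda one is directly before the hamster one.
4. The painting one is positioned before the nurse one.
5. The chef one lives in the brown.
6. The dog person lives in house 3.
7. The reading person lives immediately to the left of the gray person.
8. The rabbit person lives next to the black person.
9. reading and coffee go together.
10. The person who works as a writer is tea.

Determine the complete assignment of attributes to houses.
Solution:

House | Drink | Pet | Color | Hobby | Job
-----------------------------------------
  1   | soda | rabbit | brown | cooking | chef
  2   | coffee | hamster | black | reading | pilot
  3   | tea | dog | gray | painting | writer
  4   | juice | cat | white | gardening | nurse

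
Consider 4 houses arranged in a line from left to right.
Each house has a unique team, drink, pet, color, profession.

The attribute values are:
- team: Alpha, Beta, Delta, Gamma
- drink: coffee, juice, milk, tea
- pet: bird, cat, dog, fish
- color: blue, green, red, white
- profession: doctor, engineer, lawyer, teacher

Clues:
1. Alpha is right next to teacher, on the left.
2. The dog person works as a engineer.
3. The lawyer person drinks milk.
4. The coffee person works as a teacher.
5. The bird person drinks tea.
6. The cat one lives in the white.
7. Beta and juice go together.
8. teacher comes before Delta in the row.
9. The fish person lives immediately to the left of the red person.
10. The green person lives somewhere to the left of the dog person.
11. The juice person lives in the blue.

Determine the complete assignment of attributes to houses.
Solution:

House | Team | Drink | Pet | Color | Profession
-----------------------------------------------
  1   | Alpha | milk | cat | white | lawyer
  2   | Gamma | coffee | fish | green | teacher
  3   | Delta | tea | bird | red | doctor
  4   | Beta | juice | dog | blue | engineer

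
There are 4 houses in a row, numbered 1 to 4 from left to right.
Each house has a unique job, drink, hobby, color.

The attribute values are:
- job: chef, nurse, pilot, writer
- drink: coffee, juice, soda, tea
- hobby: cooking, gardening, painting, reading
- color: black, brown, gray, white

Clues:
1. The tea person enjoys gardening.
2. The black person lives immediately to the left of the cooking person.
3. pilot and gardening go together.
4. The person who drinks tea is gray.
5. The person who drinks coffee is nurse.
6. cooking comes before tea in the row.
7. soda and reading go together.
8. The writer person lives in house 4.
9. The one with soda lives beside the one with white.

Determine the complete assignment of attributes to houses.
Solution:

House | Job | Drink | Hobby | Color
-----------------------------------
  1   | chef | soda | reading | black
  2   | nurse | coffee | cooking | white
  3   | pilot | tea | gardening | gray
  4   | writer | juice | painting | brown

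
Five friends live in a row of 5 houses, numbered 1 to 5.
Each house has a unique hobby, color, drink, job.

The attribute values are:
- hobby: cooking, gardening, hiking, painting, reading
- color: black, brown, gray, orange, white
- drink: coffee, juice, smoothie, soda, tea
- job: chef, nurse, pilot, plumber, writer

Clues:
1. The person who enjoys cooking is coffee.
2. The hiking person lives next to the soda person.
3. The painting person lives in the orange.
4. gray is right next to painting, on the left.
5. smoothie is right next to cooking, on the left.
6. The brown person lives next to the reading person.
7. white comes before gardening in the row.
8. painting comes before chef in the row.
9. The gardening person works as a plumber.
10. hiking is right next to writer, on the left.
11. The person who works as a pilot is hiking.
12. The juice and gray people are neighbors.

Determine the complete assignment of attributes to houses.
Solution:

House | Hobby | Color | Drink | Job
-----------------------------------
  1   | hiking | brown | juice | pilot
  2   | reading | gray | soda | writer
  3   | painting | orange | smoothie | nurse
  4   | cooking | white | coffee | chef
  5   | gardening | black | tea | plumber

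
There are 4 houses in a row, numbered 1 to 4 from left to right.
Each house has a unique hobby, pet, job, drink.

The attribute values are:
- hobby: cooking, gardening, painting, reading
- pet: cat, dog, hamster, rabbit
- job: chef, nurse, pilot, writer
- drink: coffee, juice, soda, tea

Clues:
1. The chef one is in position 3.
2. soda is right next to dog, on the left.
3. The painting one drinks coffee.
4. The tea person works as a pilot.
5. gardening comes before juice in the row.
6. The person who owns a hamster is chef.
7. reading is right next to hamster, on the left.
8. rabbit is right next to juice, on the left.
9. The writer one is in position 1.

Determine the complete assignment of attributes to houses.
Solution:

House | Hobby | Pet | Job | Drink
---------------------------------
  1   | gardening | rabbit | writer | soda
  2   | reading | dog | nurse | juice
  3   | painting | hamster | chef | coffee
  4   | cooking | cat | pilot | tea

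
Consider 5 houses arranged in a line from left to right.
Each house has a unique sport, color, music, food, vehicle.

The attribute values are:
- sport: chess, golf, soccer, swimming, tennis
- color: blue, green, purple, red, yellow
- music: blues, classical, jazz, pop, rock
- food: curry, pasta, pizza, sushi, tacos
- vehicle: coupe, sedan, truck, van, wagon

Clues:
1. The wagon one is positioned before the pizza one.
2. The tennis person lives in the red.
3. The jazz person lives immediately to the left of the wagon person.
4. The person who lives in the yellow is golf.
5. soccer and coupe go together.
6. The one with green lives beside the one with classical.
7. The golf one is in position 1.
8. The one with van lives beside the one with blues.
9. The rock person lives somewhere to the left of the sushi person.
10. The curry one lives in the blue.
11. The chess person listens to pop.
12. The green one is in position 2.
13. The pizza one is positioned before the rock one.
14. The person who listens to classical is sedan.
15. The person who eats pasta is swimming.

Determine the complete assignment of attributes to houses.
Solution:

House | Sport | Color | Music | Food | Vehicle
----------------------------------------------
  1   | golf | yellow | jazz | tacos | van
  2   | swimming | green | blues | pasta | wagon
  3   | tennis | red | classical | pizza | sedan
  4   | soccer | blue | rock | curry | coupe
  5   | chess | purple | pop | sushi | truck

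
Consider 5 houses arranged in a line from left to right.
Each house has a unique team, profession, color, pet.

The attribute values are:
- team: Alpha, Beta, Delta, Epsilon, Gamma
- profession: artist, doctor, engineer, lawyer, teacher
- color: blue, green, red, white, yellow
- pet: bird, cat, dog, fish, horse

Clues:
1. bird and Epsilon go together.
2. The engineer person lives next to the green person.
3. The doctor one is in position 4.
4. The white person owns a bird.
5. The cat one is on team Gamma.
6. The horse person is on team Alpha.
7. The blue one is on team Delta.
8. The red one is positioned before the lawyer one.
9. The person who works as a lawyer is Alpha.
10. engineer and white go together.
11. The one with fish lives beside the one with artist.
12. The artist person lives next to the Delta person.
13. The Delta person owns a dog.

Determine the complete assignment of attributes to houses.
Solution:

House | Team | Profession | Color | Pet
---------------------------------------
  1   | Epsilon | engineer | white | bird
  2   | Beta | teacher | green | fish
  3   | Gamma | artist | red | cat
  4   | Delta | doctor | blue | dog
  5   | Alpha | lawyer | yellow | horse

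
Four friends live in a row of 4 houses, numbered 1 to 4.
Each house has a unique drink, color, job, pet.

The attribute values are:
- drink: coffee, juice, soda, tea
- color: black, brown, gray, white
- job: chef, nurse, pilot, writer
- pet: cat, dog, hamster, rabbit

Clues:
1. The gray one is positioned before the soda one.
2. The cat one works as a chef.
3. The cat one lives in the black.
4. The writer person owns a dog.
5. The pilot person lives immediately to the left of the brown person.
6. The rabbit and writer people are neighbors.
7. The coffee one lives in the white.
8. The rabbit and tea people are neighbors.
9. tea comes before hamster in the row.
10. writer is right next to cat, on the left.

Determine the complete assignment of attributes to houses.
Solution:

House | Drink | Color | Job | Pet
---------------------------------
  1   | juice | gray | pilot | rabbit
  2   | tea | brown | writer | dog
  3   | soda | black | chef | cat
  4   | coffee | white | nurse | hamster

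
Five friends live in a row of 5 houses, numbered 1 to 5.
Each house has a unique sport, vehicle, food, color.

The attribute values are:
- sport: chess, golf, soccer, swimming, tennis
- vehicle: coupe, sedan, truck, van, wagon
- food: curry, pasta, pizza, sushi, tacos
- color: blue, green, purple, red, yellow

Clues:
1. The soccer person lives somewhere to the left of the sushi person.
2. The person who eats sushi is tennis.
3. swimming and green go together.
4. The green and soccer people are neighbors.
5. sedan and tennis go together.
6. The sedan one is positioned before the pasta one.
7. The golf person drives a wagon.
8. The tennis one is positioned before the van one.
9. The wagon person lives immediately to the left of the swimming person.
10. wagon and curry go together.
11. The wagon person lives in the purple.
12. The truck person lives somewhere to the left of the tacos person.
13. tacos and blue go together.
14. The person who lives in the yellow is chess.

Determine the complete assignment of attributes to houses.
Solution:

House | Sport | Vehicle | Food | Color
--------------------------------------
  1   | golf | wagon | curry | purple
  2   | swimming | truck | pizza | green
  3   | soccer | coupe | tacos | blue
  4   | tennis | sedan | sushi | red
  5   | chess | van | pasta | yellow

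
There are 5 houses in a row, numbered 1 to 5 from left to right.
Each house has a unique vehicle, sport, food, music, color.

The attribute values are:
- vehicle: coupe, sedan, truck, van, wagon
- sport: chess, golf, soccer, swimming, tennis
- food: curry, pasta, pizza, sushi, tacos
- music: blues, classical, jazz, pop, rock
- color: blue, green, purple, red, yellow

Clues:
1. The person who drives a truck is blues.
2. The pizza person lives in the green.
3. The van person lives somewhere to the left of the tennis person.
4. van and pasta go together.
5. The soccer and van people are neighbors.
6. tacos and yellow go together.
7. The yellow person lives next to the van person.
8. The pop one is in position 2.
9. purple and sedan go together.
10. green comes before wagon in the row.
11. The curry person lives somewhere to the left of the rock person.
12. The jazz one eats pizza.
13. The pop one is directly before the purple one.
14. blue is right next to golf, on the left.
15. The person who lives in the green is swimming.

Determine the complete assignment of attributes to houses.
Solution:

House | Vehicle | Sport | Food | Music | Color
----------------------------------------------
  1   | truck | soccer | tacos | blues | yellow
  2   | van | chess | pasta | pop | blue
  3   | sedan | golf | curry | classical | purple
  4   | coupe | swimming | pizza | jazz | green
  5   | wagon | tennis | sushi | rock | red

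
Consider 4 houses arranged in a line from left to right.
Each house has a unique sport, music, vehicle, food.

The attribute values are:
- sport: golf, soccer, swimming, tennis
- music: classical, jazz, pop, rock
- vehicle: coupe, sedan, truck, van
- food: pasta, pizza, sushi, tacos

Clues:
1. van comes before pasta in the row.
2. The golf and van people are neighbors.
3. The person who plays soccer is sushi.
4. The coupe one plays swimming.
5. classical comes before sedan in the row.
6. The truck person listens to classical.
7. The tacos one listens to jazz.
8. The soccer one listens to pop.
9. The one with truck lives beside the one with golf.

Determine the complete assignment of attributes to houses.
Solution:

House | Sport | Music | Vehicle | Food
--------------------------------------
  1   | tennis | classical | truck | pizza
  2   | golf | jazz | sedan | tacos
  3   | soccer | pop | van | sushi
  4   | swimming | rock | coupe | pasta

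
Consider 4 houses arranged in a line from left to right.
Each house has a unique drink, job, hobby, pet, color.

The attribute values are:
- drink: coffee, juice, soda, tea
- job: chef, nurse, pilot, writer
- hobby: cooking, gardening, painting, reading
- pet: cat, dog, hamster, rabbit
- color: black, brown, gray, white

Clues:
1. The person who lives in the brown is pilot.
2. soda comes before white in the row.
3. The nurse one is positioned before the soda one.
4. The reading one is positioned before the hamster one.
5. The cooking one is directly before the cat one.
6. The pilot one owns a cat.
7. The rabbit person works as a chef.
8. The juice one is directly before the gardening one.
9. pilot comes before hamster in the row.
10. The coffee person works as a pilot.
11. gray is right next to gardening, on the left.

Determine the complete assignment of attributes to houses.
Solution:

House | Drink | Job | Hobby | Pet | Color
-----------------------------------------
  1   | juice | nurse | cooking | dog | gray
  2   | coffee | pilot | gardening | cat | brown
  3   | soda | chef | reading | rabbit | black
  4   | tea | writer | painting | hamster | white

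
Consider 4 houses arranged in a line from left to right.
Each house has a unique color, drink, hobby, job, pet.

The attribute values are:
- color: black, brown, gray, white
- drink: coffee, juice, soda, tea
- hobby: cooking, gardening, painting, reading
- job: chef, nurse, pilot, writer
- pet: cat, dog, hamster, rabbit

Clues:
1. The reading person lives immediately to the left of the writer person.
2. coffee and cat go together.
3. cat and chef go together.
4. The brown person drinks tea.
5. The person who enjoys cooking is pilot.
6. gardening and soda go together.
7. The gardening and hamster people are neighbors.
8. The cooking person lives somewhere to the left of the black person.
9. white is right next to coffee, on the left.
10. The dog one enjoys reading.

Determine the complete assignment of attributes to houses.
Solution:

House | Color | Drink | Hobby | Job | Pet
-----------------------------------------
  1   | brown | tea | reading | nurse | dog
  2   | gray | soda | gardening | writer | rabbit
  3   | white | juice | cooking | pilot | hamster
  4   | black | coffee | painting | chef | cat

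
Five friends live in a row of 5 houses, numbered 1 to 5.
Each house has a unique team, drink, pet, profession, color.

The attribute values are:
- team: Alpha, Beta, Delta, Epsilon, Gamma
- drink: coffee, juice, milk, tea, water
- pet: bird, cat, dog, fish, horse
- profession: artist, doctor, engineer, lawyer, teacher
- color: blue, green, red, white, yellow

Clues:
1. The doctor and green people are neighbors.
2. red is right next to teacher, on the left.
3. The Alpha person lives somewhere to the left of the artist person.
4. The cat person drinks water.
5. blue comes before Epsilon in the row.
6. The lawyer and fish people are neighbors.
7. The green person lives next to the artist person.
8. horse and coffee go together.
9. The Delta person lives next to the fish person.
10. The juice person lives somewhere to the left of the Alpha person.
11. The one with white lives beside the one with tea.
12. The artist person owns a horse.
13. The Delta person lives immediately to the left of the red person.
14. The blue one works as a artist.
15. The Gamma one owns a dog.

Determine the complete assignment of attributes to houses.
Solution:

House | Team | Drink | Pet | Profession | Color
-----------------------------------------------
  1   | Delta | juice | bird | lawyer | white
  2   | Alpha | tea | fish | doctor | red
  3   | Gamma | milk | dog | teacher | green
  4   | Beta | coffee | horse | artist | blue
  5   | Epsilon | water | cat | engineer | yellow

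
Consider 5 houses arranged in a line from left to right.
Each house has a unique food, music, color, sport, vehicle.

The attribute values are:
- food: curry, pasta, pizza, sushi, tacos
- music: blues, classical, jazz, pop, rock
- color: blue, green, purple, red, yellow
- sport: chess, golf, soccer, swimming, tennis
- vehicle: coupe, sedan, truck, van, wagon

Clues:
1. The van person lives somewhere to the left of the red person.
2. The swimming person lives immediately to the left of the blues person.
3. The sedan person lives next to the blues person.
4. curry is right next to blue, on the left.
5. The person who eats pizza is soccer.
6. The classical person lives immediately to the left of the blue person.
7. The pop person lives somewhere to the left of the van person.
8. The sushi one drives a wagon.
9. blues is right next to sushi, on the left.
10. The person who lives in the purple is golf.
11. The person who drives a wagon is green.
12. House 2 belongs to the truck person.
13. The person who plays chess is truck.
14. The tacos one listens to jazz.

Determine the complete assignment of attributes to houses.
Solution:

House | Food | Music | Color | Sport | Vehicle
----------------------------------------------
  1   | curry | classical | yellow | swimming | sedan
  2   | pasta | blues | blue | chess | truck
  3   | sushi | pop | green | tennis | wagon
  4   | tacos | jazz | purple | golf | van
  5   | pizza | rock | red | soccer | coupe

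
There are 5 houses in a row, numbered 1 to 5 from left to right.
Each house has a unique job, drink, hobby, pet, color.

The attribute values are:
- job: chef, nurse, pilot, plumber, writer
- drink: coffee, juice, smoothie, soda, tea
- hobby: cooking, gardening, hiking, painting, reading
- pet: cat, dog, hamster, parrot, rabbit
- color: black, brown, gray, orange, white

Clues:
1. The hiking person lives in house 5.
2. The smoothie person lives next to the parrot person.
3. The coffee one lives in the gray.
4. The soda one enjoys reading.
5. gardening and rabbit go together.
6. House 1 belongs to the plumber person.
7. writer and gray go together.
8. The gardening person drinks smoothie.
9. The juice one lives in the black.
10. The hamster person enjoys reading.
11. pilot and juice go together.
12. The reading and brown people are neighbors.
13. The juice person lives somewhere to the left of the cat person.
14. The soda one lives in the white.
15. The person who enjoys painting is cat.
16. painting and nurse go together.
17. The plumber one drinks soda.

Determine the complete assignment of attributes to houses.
Solution:

House | Job | Drink | Hobby | Pet | Color
-----------------------------------------
  1   | plumber | soda | reading | hamster | white
  2   | chef | smoothie | gardening | rabbit | brown
  3   | pilot | juice | cooking | parrot | black
  4   | nurse | tea | painting | cat | orange
  5   | writer | coffee | hiking | dog | gray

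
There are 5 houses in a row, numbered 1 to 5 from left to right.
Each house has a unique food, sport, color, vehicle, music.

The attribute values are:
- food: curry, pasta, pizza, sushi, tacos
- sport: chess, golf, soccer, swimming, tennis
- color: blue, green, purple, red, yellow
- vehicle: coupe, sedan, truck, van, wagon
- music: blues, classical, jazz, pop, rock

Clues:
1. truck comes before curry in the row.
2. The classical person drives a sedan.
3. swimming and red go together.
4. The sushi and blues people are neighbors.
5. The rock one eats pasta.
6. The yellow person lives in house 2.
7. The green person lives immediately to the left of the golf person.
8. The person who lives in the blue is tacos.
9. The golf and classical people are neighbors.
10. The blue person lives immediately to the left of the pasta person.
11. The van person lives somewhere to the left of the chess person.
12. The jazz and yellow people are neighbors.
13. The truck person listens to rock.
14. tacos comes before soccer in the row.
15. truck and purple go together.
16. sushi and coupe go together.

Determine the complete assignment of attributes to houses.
Solution:

House | Food | Sport | Color | Vehicle | Music
----------------------------------------------
  1   | sushi | tennis | green | coupe | jazz
  2   | pizza | golf | yellow | van | blues
  3   | tacos | chess | blue | sedan | classical
  4   | pasta | soccer | purple | truck | rock
  5   | curry | swimming | red | wagon | pop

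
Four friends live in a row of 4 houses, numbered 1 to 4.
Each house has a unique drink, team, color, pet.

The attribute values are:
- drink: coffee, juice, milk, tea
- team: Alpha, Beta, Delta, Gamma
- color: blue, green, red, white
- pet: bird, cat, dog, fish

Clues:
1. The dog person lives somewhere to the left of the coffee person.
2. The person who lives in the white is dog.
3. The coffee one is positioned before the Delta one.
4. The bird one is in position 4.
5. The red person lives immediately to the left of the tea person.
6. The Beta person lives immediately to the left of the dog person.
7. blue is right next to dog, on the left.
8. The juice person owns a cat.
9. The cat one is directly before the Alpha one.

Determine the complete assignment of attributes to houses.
Solution:

House | Drink | Team | Color | Pet
----------------------------------
  1   | juice | Beta | blue | cat
  2   | milk | Alpha | white | dog
  3   | coffee | Gamma | red | fish
  4   | tea | Delta | green | bird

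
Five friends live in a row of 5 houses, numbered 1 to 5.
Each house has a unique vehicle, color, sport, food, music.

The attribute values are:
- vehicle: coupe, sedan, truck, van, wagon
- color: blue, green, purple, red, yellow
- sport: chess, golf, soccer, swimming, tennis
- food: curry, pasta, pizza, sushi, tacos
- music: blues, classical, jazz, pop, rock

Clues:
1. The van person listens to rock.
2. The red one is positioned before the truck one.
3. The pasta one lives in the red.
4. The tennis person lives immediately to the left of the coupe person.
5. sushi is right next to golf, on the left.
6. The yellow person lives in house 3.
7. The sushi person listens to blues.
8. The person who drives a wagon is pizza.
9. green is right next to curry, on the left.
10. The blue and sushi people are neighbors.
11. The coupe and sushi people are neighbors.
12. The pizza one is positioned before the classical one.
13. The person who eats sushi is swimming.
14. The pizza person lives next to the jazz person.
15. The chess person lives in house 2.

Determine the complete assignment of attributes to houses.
Solution:

House | Vehicle | Color | Sport | Food | Music
----------------------------------------------
  1   | wagon | green | tennis | pizza | pop
  2   | coupe | blue | chess | curry | jazz
  3   | sedan | yellow | swimming | sushi | blues
  4   | van | red | golf | pasta | rock
  5   | truck | purple | soccer | tacos | classical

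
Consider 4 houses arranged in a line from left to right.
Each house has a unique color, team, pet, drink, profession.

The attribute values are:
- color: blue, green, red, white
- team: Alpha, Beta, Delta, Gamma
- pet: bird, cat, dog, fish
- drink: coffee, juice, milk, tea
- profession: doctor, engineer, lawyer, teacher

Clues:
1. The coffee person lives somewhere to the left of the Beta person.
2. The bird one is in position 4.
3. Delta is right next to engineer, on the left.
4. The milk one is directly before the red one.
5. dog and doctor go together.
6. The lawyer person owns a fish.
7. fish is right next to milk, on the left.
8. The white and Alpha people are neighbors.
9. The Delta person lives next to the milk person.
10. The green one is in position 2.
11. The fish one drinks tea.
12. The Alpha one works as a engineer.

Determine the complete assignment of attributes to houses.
Solution:

House | Color | Team | Pet | Drink | Profession
-----------------------------------------------
  1   | white | Delta | fish | tea | lawyer
  2   | green | Alpha | cat | milk | engineer
  3   | red | Gamma | dog | coffee | doctor
  4   | blue | Beta | bird | juice | teacher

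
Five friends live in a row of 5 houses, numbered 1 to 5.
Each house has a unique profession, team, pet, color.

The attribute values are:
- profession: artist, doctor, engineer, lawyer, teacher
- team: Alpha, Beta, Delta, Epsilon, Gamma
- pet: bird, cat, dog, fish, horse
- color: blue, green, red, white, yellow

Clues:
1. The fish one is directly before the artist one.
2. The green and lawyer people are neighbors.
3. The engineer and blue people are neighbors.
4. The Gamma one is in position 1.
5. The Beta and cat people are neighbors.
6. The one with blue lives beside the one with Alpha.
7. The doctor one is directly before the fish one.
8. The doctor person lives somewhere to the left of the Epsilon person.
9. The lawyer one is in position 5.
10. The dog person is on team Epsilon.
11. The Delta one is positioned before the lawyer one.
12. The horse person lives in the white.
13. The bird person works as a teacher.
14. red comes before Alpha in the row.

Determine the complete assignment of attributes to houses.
Solution:

House | Profession | Team | Pet | Color
---------------------------------------
  1   | doctor | Gamma | horse | white
  2   | engineer | Beta | fish | red
  3   | artist | Delta | cat | blue
  4   | teacher | Alpha | bird | green
  5   | lawyer | Epsilon | dog | yellow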